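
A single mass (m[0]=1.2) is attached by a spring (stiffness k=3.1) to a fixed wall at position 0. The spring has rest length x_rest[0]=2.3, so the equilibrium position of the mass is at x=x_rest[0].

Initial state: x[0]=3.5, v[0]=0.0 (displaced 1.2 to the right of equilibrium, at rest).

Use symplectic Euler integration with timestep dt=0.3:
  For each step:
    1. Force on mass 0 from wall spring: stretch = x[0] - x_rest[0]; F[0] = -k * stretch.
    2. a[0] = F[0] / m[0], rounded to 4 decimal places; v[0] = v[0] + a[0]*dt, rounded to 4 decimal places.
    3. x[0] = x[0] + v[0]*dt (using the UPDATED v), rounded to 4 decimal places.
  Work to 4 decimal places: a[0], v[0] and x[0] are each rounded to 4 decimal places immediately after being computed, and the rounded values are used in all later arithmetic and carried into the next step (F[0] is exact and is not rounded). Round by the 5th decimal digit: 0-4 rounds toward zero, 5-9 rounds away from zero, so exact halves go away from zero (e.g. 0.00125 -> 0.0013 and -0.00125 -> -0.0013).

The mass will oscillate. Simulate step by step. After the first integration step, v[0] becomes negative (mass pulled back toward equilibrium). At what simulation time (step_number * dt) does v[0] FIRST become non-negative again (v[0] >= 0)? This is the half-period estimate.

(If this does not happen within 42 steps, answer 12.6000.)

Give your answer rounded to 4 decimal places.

Step 0: x=[3.5000] v=[0.0000]
Step 1: x=[3.2210] v=[-0.9300]
Step 2: x=[2.7279] v=[-1.6438]
Step 3: x=[2.1353] v=[-1.9754]
Step 4: x=[1.5810] v=[-1.8478]
Step 5: x=[1.1938] v=[-1.2906]
Step 6: x=[1.0638] v=[-0.4333]
Step 7: x=[1.2212] v=[0.5248]
First v>=0 after going negative at step 7, time=2.1000

Answer: 2.1000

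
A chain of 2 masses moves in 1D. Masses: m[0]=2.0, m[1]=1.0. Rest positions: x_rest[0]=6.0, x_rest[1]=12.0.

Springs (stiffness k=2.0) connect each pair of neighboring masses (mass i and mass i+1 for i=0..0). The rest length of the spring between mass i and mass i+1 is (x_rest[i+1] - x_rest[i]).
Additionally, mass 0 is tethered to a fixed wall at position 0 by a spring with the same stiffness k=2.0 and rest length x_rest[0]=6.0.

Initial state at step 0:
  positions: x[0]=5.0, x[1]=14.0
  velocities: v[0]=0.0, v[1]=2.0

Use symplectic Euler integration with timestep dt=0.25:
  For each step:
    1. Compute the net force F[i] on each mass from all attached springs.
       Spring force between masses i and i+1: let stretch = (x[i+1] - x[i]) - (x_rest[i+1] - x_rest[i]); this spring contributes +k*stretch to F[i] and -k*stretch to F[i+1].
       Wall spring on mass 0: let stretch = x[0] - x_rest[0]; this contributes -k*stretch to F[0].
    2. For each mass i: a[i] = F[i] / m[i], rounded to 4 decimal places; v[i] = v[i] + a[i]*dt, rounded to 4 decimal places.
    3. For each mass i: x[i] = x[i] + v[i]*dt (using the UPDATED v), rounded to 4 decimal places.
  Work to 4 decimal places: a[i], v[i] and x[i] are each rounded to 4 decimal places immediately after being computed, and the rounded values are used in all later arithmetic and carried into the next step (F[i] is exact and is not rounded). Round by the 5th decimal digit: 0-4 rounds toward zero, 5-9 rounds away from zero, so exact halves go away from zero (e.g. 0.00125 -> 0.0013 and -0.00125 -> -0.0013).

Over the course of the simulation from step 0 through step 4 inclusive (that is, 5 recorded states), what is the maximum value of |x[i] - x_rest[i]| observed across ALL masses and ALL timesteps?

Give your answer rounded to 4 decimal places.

Answer: 2.1250

Derivation:
Step 0: x=[5.0000 14.0000] v=[0.0000 2.0000]
Step 1: x=[5.2500 14.1250] v=[1.0000 0.5000]
Step 2: x=[5.7266 13.8906] v=[1.9063 -0.9375]
Step 3: x=[6.3555 13.3857] v=[2.5157 -2.0195]
Step 4: x=[7.0266 12.7521] v=[2.6844 -2.5346]
Max displacement = 2.1250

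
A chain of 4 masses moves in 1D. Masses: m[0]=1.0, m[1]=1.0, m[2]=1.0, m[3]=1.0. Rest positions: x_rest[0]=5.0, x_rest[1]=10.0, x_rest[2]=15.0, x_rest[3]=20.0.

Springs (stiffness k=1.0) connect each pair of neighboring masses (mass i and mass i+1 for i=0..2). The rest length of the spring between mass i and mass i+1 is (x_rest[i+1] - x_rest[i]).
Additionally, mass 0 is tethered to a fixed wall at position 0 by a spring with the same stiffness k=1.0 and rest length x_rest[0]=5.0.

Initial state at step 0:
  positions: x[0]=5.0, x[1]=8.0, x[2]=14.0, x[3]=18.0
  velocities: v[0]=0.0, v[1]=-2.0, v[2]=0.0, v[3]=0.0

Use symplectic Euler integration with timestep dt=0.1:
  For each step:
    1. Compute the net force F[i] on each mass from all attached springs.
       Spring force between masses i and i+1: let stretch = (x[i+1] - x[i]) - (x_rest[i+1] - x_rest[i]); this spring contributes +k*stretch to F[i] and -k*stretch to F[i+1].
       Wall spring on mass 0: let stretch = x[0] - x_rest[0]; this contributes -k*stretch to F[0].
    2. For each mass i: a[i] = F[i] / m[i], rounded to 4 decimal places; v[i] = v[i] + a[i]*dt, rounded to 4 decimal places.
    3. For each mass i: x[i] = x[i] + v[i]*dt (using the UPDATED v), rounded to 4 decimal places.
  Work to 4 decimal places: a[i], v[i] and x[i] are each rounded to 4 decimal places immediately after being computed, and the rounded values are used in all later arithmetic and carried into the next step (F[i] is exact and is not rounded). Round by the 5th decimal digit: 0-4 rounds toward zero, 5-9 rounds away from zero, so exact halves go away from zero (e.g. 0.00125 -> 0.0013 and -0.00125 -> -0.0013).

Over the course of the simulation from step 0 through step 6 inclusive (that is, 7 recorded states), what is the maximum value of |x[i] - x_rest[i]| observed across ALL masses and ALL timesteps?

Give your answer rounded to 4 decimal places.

Answer: 2.5065

Derivation:
Step 0: x=[5.0000 8.0000 14.0000 18.0000] v=[0.0000 -2.0000 0.0000 0.0000]
Step 1: x=[4.9800 7.8300 13.9800 18.0100] v=[-0.2000 -1.7000 -0.2000 0.1000]
Step 2: x=[4.9387 7.6930 13.9388 18.0297] v=[-0.4130 -1.3700 -0.4120 0.1970]
Step 3: x=[4.8756 7.5909 13.8761 18.0585] v=[-0.6314 -1.0209 -0.6275 0.2879]
Step 4: x=[4.7909 7.5245 13.7923 18.0955] v=[-0.8474 -0.6639 -0.8378 0.3697]
Step 5: x=[4.6856 7.4935 13.6889 18.1394] v=[-1.0531 -0.3105 -1.0343 0.4394]
Step 6: x=[4.5615 7.4963 13.5680 18.1888] v=[-1.2409 0.0283 -1.2088 0.4944]
Max displacement = 2.5065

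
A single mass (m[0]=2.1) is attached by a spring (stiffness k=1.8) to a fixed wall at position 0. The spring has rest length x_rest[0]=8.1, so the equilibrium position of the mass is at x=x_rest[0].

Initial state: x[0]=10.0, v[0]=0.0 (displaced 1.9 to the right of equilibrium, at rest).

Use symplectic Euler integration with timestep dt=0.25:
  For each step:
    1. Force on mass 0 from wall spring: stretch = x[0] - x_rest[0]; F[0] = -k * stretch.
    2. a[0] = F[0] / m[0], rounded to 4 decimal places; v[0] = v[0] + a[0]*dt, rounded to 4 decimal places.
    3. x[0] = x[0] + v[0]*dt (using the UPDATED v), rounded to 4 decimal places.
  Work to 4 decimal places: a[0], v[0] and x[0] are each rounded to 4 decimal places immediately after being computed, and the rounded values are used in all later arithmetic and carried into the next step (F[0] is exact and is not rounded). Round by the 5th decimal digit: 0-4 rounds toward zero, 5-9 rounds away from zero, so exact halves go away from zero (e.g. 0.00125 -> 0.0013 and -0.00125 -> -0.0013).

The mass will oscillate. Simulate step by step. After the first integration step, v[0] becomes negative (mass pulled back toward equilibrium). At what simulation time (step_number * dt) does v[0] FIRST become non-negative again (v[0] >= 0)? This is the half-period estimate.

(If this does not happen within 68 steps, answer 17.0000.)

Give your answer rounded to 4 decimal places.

Step 0: x=[10.0000] v=[0.0000]
Step 1: x=[9.8982] v=[-0.4072]
Step 2: x=[9.7001] v=[-0.7925]
Step 3: x=[9.4163] v=[-1.1354]
Step 4: x=[9.0619] v=[-1.4175]
Step 5: x=[8.6560] v=[-1.6236]
Step 6: x=[8.2203] v=[-1.7428]
Step 7: x=[7.7782] v=[-1.7686]
Step 8: x=[7.3533] v=[-1.6997]
Step 9: x=[6.9684] v=[-1.5397]
Step 10: x=[6.6441] v=[-1.2972]
Step 11: x=[6.3978] v=[-0.9852]
Step 12: x=[6.2427] v=[-0.6205]
Step 13: x=[6.1871] v=[-0.2225]
Step 14: x=[6.2340] v=[0.1874]
First v>=0 after going negative at step 14, time=3.5000

Answer: 3.5000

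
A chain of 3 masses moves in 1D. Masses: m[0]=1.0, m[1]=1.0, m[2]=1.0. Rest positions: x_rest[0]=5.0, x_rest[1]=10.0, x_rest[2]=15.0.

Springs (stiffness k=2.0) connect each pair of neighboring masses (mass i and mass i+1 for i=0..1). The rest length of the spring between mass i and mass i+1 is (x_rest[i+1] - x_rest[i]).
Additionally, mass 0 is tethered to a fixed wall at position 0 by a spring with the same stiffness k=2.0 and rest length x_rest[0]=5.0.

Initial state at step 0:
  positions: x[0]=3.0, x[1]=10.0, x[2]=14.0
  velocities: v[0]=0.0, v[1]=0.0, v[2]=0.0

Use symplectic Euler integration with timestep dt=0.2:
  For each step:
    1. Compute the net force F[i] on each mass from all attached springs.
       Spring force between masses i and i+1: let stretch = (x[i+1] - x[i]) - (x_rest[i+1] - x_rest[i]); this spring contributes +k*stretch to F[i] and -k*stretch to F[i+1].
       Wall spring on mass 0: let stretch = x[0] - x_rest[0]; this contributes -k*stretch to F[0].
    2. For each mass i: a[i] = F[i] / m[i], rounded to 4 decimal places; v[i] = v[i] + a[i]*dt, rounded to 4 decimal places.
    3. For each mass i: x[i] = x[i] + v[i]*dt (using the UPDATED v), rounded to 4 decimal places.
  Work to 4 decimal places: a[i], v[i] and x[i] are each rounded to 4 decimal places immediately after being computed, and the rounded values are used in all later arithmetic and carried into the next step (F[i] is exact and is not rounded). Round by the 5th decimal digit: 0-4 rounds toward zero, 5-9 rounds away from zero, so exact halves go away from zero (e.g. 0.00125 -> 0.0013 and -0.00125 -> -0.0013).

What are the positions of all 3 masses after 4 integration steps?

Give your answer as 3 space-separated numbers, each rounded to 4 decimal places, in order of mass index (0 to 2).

Answer: 5.2581 8.5284 14.4677

Derivation:
Step 0: x=[3.0000 10.0000 14.0000] v=[0.0000 0.0000 0.0000]
Step 1: x=[3.3200 9.7600 14.0800] v=[1.6000 -1.2000 0.4000]
Step 2: x=[3.8896 9.3504 14.2144] v=[2.8480 -2.0480 0.6720]
Step 3: x=[4.5849 8.8931 14.3597] v=[3.4765 -2.2867 0.7264]
Step 4: x=[5.2581 8.5284 14.4677] v=[3.3658 -1.8233 0.5398]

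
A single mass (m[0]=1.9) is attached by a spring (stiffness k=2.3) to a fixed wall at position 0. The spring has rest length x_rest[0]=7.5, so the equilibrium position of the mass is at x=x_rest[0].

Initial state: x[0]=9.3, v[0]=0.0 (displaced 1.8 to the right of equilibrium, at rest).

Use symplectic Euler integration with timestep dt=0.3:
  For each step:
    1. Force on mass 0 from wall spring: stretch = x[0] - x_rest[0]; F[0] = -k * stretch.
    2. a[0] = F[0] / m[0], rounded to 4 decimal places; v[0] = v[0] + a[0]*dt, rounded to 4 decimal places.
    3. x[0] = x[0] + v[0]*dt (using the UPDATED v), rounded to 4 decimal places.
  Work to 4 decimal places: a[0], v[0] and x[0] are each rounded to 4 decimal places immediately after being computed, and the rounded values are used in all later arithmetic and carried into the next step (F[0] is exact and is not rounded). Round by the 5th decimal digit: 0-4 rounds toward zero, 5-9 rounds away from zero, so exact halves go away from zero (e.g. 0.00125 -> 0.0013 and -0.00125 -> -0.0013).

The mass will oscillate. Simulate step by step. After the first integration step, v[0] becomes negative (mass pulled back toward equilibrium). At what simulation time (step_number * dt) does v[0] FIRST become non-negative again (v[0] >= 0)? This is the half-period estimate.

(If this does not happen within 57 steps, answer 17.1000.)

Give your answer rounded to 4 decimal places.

Step 0: x=[9.3000] v=[0.0000]
Step 1: x=[9.1039] v=[-0.6537]
Step 2: x=[8.7330] v=[-1.2362]
Step 3: x=[8.2278] v=[-1.6840]
Step 4: x=[7.6433] v=[-1.9483]
Step 5: x=[7.0432] v=[-2.0004]
Step 6: x=[6.4929] v=[-1.8345]
Step 7: x=[6.0523] v=[-1.4688]
Step 8: x=[5.7694] v=[-0.9431]
Step 9: x=[5.6750] v=[-0.3146]
Step 10: x=[5.7795] v=[0.3482]
First v>=0 after going negative at step 10, time=3.0000

Answer: 3.0000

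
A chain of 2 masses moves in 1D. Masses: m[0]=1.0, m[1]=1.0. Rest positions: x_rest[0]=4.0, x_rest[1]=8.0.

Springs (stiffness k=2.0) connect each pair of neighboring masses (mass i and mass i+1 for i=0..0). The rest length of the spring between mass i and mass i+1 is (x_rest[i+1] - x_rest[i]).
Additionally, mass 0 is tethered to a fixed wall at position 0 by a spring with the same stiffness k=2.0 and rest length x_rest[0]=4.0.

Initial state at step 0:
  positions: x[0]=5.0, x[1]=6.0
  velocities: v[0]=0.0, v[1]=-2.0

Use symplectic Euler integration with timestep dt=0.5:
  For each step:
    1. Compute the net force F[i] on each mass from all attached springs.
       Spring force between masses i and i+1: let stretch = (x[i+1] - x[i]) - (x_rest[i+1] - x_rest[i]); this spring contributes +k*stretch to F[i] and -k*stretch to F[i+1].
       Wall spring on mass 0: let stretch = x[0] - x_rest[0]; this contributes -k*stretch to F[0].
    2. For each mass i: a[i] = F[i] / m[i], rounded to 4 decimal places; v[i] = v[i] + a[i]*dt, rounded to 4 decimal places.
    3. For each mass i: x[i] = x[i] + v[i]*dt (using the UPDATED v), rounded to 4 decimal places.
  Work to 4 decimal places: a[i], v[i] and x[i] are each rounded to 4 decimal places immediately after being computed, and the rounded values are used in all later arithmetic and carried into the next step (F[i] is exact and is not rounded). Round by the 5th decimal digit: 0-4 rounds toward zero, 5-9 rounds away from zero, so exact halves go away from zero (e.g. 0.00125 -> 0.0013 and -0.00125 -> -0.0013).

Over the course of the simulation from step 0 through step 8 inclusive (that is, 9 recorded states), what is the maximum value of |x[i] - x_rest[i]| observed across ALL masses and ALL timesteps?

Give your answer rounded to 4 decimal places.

Step 0: x=[5.0000 6.0000] v=[0.0000 -2.0000]
Step 1: x=[3.0000 6.5000] v=[-4.0000 1.0000]
Step 2: x=[1.2500 7.2500] v=[-3.5000 1.5000]
Step 3: x=[1.8750 7.0000] v=[1.2500 -0.5000]
Step 4: x=[4.1250 6.1875] v=[4.5000 -1.6250]
Step 5: x=[5.3438 6.3438] v=[2.4375 0.3125]
Step 6: x=[4.3907 8.0001] v=[-1.9063 3.3125]
Step 7: x=[3.0469 9.8517] v=[-2.6876 3.7031]
Step 8: x=[3.5821 10.3009] v=[1.0703 0.8983]
Max displacement = 2.7500

Answer: 2.7500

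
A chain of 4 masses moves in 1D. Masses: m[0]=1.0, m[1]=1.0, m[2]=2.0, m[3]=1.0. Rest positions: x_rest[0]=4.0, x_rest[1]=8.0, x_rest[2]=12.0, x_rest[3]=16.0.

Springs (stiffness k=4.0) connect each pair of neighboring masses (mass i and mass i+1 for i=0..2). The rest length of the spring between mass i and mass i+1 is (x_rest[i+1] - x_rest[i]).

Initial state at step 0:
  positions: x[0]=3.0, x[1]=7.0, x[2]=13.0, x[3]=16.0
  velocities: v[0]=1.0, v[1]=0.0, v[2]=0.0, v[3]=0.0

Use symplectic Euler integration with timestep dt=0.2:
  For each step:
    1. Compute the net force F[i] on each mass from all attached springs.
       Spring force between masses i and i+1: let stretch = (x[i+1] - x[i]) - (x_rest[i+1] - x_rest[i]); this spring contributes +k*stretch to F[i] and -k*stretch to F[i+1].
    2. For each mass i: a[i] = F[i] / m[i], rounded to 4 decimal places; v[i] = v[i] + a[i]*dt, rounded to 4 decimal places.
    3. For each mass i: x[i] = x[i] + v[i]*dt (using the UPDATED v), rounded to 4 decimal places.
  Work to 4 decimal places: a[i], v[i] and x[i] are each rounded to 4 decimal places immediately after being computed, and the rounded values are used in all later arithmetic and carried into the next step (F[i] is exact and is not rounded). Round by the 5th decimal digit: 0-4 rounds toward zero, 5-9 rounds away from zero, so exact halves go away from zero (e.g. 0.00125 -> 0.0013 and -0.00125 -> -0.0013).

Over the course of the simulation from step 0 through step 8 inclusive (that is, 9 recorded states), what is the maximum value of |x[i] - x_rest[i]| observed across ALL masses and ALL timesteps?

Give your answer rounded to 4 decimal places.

Answer: 1.8460

Derivation:
Step 0: x=[3.0000 7.0000 13.0000 16.0000] v=[1.0000 0.0000 0.0000 0.0000]
Step 1: x=[3.2000 7.3200 12.7600 16.1600] v=[1.0000 1.6000 -1.2000 0.8000]
Step 2: x=[3.4192 7.8512 12.3568 16.4160] v=[1.0960 2.6560 -2.0160 1.2800]
Step 3: x=[3.7075 8.3942 11.9179 16.6625] v=[1.4416 2.7149 -2.1946 1.2326]
Step 4: x=[4.1057 8.7511 11.5767 16.7899] v=[1.9910 1.7845 -1.7062 0.6369]
Step 5: x=[4.6072 8.8168 11.4265 16.7232] v=[2.5073 0.3287 -0.7512 -0.3337]
Step 6: x=[5.1422 8.6266 11.4912 16.4490] v=[2.6750 -0.9512 0.3236 -1.3711]
Step 7: x=[5.5947 8.3372 11.7234 16.0215] v=[2.2625 -1.4470 1.1609 -2.1373]
Step 8: x=[5.8460 8.1508 12.0285 15.5463] v=[1.2565 -0.9320 1.5257 -2.3758]
Max displacement = 1.8460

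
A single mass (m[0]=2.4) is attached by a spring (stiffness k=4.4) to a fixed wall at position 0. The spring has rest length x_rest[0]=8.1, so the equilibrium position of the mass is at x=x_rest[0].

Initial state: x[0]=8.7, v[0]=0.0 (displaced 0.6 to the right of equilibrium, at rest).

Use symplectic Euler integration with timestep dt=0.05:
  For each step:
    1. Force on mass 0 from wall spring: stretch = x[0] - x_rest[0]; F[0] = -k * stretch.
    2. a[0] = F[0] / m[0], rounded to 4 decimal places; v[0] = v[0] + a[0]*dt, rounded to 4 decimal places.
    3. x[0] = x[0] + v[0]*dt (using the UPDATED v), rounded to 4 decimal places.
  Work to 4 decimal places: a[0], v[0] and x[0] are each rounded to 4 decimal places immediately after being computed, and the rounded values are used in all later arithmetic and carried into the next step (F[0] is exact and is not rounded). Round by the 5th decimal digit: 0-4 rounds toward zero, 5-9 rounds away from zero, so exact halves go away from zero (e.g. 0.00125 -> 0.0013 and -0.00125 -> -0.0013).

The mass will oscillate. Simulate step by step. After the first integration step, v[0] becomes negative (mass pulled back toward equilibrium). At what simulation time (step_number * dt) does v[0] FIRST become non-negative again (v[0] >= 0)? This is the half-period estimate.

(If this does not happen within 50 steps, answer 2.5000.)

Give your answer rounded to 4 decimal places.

Step 0: x=[8.7000] v=[0.0000]
Step 1: x=[8.6973] v=[-0.0550]
Step 2: x=[8.6918] v=[-0.1098]
Step 3: x=[8.6836] v=[-0.1641]
Step 4: x=[8.6727] v=[-0.2176]
Step 5: x=[8.6592] v=[-0.2701]
Step 6: x=[8.6431] v=[-0.3214]
Step 7: x=[8.6245] v=[-0.3712]
Step 8: x=[8.6035] v=[-0.4193]
Step 9: x=[8.5802] v=[-0.4655]
Step 10: x=[8.5547] v=[-0.5095]
Step 11: x=[8.5271] v=[-0.5512]
Step 12: x=[8.4976] v=[-0.5904]
Step 13: x=[8.4663] v=[-0.6268]
Step 14: x=[8.4333] v=[-0.6604]
Step 15: x=[8.3988] v=[-0.6910]
Step 16: x=[8.3629] v=[-0.7184]
Step 17: x=[8.3258] v=[-0.7425]
Step 18: x=[8.2876] v=[-0.7632]
Step 19: x=[8.2486] v=[-0.7804]
Step 20: x=[8.2089] v=[-0.7940]
Step 21: x=[8.1687] v=[-0.8040]
Step 22: x=[8.1282] v=[-0.8103]
Step 23: x=[8.0876] v=[-0.8129]
Step 24: x=[8.0470] v=[-0.8118]
Step 25: x=[8.0067] v=[-0.8069]
Step 26: x=[7.9668] v=[-0.7983]
Step 27: x=[7.9275] v=[-0.7861]
Step 28: x=[7.8890] v=[-0.7703]
Step 29: x=[7.8515] v=[-0.7510]
Step 30: x=[7.8151] v=[-0.7282]
Step 31: x=[7.7800] v=[-0.7021]
Step 32: x=[7.7464] v=[-0.6728]
Step 33: x=[7.7144] v=[-0.6404]
Step 34: x=[7.6841] v=[-0.6051]
Step 35: x=[7.6558] v=[-0.5670]
Step 36: x=[7.6295] v=[-0.5263]
Step 37: x=[7.6053] v=[-0.4832]
Step 38: x=[7.5834] v=[-0.4379]
Step 39: x=[7.5639] v=[-0.3905]
Step 40: x=[7.5468] v=[-0.3414]
Step 41: x=[7.5323] v=[-0.2907]
Step 42: x=[7.5204] v=[-0.2387]
Step 43: x=[7.5111] v=[-0.1856]
Step 44: x=[7.5045] v=[-0.1316]
Step 45: x=[7.5007] v=[-0.0770]
Step 46: x=[7.4996] v=[-0.0221]
Step 47: x=[7.5012] v=[0.0329]
First v>=0 after going negative at step 47, time=2.3500

Answer: 2.3500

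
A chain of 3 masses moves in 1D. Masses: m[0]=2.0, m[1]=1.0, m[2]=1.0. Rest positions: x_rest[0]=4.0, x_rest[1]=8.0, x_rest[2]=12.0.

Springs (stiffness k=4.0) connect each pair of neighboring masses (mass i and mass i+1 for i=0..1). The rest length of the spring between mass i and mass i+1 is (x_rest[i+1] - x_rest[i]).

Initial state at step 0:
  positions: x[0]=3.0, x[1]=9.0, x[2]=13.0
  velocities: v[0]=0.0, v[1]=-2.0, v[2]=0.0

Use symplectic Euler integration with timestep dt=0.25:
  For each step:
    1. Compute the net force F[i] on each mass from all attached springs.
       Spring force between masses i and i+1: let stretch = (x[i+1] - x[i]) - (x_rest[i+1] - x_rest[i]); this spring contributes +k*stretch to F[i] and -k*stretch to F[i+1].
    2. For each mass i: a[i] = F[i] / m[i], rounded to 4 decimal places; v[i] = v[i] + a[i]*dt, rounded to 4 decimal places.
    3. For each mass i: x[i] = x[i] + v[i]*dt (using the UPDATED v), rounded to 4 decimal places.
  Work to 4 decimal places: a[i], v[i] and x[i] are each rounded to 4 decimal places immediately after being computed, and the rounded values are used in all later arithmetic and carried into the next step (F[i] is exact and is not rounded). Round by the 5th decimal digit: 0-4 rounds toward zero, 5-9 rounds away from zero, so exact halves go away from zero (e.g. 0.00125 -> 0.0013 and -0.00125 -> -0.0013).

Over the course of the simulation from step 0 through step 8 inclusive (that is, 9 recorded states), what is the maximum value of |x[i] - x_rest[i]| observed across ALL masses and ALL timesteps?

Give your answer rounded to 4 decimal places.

Step 0: x=[3.0000 9.0000 13.0000] v=[0.0000 -2.0000 0.0000]
Step 1: x=[3.2500 8.0000 13.0000] v=[1.0000 -4.0000 0.0000]
Step 2: x=[3.5938 7.0625 12.7500] v=[1.3750 -3.7500 -1.0000]
Step 3: x=[3.8712 6.6797 12.0781] v=[1.1094 -1.5312 -2.6875]
Step 4: x=[3.9996 6.9444 11.0566] v=[0.5137 1.0587 -4.0859]
Step 5: x=[3.9961 7.5009 10.0071] v=[-0.0139 2.2261 -4.1981]
Step 6: x=[3.9307 7.8078 9.3310] v=[-0.2615 1.2275 -2.7043]
Step 7: x=[3.8500 7.5262 9.2741] v=[-0.3230 -1.1264 -0.2275]
Step 8: x=[3.7288 6.7625 9.7803] v=[-0.4849 -3.0547 2.0246]
Max displacement = 2.7259

Answer: 2.7259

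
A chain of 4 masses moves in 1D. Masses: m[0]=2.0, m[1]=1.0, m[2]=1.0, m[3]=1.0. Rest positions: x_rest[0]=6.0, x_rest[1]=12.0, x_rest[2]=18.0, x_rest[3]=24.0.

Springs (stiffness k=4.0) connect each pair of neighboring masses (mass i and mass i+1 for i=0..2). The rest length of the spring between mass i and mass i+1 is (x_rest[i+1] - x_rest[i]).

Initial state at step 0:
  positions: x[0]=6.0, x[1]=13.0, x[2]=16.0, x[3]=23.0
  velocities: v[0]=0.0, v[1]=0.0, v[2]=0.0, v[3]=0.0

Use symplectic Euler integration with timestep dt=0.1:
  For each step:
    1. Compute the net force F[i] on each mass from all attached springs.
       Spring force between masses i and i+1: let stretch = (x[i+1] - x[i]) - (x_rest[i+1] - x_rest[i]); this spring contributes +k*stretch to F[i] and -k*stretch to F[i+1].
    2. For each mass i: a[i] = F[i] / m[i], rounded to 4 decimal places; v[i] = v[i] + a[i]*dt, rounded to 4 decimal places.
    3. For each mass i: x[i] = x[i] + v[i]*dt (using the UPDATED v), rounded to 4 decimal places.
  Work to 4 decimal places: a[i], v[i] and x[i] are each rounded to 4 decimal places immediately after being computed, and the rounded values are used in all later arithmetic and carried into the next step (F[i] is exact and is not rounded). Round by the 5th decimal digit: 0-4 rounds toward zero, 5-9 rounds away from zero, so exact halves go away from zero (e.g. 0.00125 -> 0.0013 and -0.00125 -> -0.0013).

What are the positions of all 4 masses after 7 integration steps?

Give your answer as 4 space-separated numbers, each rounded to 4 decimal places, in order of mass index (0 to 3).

Answer: 6.1960 10.5517 18.3856 22.6708

Derivation:
Step 0: x=[6.0000 13.0000 16.0000 23.0000] v=[0.0000 0.0000 0.0000 0.0000]
Step 1: x=[6.0200 12.8400 16.1600 22.9600] v=[0.2000 -1.6000 1.6000 -0.4000]
Step 2: x=[6.0564 12.5400 16.4592 22.8880] v=[0.3640 -3.0000 2.9920 -0.7200]
Step 3: x=[6.1025 12.1374 16.8588 22.7989] v=[0.4607 -4.0258 3.9958 -0.8915]
Step 4: x=[6.1493 11.6823 17.3071 22.7122] v=[0.4677 -4.5512 4.4833 -0.8675]
Step 5: x=[6.1867 11.2309 17.7466 22.6493] v=[0.3743 -4.5145 4.3954 -0.6295]
Step 6: x=[6.2050 10.8383 18.1216 22.6302] v=[0.1831 -3.9259 3.7502 -0.1906]
Step 7: x=[6.1960 10.5517 18.3856 22.6708] v=[-0.0902 -2.8659 2.6403 0.4060]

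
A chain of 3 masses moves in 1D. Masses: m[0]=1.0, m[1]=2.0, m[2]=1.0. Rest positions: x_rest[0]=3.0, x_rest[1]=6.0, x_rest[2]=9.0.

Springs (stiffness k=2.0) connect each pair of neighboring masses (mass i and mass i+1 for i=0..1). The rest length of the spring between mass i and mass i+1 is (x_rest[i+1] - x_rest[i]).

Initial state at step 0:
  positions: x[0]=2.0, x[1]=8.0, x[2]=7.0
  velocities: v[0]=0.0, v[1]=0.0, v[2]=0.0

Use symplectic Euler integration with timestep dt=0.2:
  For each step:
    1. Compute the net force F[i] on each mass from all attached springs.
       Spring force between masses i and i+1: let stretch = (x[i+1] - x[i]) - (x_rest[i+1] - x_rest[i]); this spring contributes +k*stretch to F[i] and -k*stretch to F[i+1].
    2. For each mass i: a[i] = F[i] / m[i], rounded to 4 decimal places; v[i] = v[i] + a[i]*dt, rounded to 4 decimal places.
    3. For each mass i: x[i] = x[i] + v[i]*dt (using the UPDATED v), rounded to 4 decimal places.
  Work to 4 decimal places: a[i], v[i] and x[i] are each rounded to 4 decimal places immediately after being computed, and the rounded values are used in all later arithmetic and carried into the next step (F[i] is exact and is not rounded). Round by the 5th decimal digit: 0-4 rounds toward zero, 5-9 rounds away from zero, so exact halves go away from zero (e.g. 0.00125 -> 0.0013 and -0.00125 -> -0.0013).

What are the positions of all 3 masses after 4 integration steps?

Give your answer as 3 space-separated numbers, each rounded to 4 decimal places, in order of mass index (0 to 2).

Step 0: x=[2.0000 8.0000 7.0000] v=[0.0000 0.0000 0.0000]
Step 1: x=[2.2400 7.7200 7.3200] v=[1.2000 -1.4000 1.6000]
Step 2: x=[2.6784 7.2048 7.9120] v=[2.1920 -2.5760 2.9600]
Step 3: x=[3.2389 6.5368 8.6874] v=[2.8026 -3.3398 3.8771]
Step 4: x=[3.8233 5.8229 9.5308] v=[2.9218 -3.5693 4.2169]

Answer: 3.8233 5.8229 9.5308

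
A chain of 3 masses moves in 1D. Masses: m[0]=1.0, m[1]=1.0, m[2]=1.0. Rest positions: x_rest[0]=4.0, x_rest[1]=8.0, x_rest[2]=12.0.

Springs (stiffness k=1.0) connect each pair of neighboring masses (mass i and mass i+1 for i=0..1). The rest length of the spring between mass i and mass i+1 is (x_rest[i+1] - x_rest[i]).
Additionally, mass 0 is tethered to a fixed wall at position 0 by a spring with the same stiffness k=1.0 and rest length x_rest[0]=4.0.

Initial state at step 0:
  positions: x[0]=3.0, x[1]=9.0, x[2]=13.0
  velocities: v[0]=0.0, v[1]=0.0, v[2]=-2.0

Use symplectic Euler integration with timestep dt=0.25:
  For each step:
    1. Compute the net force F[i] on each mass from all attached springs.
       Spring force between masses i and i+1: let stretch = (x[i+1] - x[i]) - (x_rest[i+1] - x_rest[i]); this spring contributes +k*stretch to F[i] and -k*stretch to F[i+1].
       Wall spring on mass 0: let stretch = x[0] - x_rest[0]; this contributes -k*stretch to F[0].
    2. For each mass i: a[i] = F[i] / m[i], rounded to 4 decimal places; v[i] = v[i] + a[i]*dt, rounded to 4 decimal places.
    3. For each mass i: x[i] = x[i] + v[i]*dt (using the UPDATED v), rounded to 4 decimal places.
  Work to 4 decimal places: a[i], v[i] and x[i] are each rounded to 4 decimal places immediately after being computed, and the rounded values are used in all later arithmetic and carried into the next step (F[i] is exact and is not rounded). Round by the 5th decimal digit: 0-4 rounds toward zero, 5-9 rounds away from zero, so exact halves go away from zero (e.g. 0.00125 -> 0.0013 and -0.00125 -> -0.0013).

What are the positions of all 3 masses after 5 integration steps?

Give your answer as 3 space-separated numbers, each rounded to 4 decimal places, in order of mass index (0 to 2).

Step 0: x=[3.0000 9.0000 13.0000] v=[0.0000 0.0000 -2.0000]
Step 1: x=[3.1875 8.8750 12.5000] v=[0.7500 -0.5000 -2.0000]
Step 2: x=[3.5313 8.6211 12.0234] v=[1.3750 -1.0156 -1.9063]
Step 3: x=[3.9725 8.2617 11.5842] v=[1.7646 -1.4375 -1.7569]
Step 4: x=[4.4335 7.8419 11.1873] v=[1.8438 -1.6792 -1.5875]
Step 5: x=[4.8304 7.4182 10.8313] v=[1.5875 -1.6950 -1.4239]

Answer: 4.8304 7.4182 10.8313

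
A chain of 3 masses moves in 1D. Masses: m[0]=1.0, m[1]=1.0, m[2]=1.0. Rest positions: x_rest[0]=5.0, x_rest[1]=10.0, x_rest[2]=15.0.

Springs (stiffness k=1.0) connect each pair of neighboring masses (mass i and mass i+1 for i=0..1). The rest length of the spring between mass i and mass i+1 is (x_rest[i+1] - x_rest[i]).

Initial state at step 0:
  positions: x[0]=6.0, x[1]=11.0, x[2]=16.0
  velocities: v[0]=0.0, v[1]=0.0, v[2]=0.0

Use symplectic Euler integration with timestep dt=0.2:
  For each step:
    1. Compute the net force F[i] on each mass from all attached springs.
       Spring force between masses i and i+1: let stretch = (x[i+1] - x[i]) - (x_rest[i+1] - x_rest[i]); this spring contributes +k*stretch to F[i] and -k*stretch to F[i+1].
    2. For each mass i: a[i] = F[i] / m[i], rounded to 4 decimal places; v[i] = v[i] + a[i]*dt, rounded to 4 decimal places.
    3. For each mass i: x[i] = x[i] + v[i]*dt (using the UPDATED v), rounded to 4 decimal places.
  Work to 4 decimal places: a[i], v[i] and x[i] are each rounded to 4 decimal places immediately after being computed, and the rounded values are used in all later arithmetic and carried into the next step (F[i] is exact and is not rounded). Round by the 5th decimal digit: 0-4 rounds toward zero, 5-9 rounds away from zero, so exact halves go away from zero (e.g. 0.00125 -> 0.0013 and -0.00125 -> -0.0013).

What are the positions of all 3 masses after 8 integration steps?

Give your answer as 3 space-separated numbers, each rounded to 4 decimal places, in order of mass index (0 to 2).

Step 0: x=[6.0000 11.0000 16.0000] v=[0.0000 0.0000 0.0000]
Step 1: x=[6.0000 11.0000 16.0000] v=[0.0000 0.0000 0.0000]
Step 2: x=[6.0000 11.0000 16.0000] v=[0.0000 0.0000 0.0000]
Step 3: x=[6.0000 11.0000 16.0000] v=[0.0000 0.0000 0.0000]
Step 4: x=[6.0000 11.0000 16.0000] v=[0.0000 0.0000 0.0000]
Step 5: x=[6.0000 11.0000 16.0000] v=[0.0000 0.0000 0.0000]
Step 6: x=[6.0000 11.0000 16.0000] v=[0.0000 0.0000 0.0000]
Step 7: x=[6.0000 11.0000 16.0000] v=[0.0000 0.0000 0.0000]
Step 8: x=[6.0000 11.0000 16.0000] v=[0.0000 0.0000 0.0000]

Answer: 6.0000 11.0000 16.0000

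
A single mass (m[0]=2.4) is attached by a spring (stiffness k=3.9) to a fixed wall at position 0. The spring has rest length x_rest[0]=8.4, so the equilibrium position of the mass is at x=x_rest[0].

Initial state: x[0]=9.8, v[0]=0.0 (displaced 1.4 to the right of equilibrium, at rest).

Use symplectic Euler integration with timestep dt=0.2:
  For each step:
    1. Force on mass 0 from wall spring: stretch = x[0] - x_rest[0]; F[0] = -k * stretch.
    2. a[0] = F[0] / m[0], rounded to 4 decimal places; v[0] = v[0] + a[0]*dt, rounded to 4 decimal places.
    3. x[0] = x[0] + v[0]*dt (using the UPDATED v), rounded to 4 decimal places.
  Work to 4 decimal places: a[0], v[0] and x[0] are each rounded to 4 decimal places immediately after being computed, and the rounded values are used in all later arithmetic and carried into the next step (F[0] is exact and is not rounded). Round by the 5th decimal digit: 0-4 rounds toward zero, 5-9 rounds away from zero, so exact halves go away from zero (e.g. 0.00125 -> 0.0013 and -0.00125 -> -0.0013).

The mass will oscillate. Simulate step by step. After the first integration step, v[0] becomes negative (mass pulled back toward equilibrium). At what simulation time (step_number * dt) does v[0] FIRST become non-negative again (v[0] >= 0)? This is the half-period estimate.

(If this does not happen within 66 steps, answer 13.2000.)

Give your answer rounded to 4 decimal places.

Step 0: x=[9.8000] v=[0.0000]
Step 1: x=[9.7090] v=[-0.4550]
Step 2: x=[9.5329] v=[-0.8804]
Step 3: x=[9.2832] v=[-1.2486]
Step 4: x=[8.9761] v=[-1.5356]
Step 5: x=[8.6315] v=[-1.7228]
Step 6: x=[8.2719] v=[-1.7980]
Step 7: x=[7.9206] v=[-1.7564]
Step 8: x=[7.6005] v=[-1.6006]
Step 9: x=[7.3323] v=[-1.3408]
Step 10: x=[7.1335] v=[-0.9938]
Step 11: x=[7.0171] v=[-0.5822]
Step 12: x=[6.9905] v=[-0.1328]
Step 13: x=[7.0556] v=[0.3253]
First v>=0 after going negative at step 13, time=2.6000

Answer: 2.6000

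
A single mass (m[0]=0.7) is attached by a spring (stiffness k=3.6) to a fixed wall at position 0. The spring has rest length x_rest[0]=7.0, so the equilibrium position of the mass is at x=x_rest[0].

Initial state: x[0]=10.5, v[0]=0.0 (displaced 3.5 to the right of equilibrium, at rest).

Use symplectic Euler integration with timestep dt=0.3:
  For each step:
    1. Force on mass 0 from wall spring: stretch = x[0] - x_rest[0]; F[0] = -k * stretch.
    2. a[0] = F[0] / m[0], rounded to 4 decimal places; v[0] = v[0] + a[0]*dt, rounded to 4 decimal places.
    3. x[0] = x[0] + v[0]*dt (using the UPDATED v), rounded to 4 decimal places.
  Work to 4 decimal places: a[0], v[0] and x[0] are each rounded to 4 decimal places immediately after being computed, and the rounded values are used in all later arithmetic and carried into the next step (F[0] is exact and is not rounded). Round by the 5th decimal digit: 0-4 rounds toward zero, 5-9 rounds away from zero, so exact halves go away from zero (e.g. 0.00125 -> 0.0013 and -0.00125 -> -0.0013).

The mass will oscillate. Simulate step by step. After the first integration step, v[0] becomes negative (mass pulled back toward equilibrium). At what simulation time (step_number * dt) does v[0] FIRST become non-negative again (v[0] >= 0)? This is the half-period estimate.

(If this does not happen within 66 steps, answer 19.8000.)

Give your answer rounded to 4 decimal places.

Step 0: x=[10.5000] v=[0.0000]
Step 1: x=[8.8800] v=[-5.4000]
Step 2: x=[6.3898] v=[-8.3006]
Step 3: x=[4.1821] v=[-7.3591]
Step 4: x=[3.2787] v=[-3.0115]
Step 5: x=[4.0977] v=[2.7299]
First v>=0 after going negative at step 5, time=1.5000

Answer: 1.5000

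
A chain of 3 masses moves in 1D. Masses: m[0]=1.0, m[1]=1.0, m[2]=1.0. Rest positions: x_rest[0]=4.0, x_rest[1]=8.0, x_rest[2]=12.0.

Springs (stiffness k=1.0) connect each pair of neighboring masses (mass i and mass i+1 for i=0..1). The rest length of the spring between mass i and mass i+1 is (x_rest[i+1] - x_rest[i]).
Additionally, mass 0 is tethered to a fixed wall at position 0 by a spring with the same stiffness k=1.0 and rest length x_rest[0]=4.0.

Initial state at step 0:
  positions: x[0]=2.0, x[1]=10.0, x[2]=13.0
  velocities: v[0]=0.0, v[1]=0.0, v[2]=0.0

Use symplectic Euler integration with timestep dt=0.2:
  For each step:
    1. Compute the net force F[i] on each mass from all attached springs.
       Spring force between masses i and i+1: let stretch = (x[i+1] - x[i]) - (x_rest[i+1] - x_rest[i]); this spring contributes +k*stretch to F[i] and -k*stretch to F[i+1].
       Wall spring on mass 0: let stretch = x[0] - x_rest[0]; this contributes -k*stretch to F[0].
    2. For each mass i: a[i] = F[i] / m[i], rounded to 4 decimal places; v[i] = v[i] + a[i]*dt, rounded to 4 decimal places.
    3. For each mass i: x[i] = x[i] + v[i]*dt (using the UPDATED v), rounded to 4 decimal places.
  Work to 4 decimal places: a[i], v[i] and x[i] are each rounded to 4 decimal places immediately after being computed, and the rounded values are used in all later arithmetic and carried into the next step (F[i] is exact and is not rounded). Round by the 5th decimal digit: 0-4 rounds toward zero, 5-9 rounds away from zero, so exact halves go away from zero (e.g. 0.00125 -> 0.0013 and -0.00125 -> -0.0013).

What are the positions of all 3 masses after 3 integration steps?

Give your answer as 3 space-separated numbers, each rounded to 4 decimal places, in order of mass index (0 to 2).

Step 0: x=[2.0000 10.0000 13.0000] v=[0.0000 0.0000 0.0000]
Step 1: x=[2.2400 9.8000 13.0400] v=[1.2000 -1.0000 0.2000]
Step 2: x=[2.6928 9.4272 13.1104] v=[2.2640 -1.8640 0.3520]
Step 3: x=[3.3073 8.9324 13.1935] v=[3.0723 -2.4742 0.4154]

Answer: 3.3073 8.9324 13.1935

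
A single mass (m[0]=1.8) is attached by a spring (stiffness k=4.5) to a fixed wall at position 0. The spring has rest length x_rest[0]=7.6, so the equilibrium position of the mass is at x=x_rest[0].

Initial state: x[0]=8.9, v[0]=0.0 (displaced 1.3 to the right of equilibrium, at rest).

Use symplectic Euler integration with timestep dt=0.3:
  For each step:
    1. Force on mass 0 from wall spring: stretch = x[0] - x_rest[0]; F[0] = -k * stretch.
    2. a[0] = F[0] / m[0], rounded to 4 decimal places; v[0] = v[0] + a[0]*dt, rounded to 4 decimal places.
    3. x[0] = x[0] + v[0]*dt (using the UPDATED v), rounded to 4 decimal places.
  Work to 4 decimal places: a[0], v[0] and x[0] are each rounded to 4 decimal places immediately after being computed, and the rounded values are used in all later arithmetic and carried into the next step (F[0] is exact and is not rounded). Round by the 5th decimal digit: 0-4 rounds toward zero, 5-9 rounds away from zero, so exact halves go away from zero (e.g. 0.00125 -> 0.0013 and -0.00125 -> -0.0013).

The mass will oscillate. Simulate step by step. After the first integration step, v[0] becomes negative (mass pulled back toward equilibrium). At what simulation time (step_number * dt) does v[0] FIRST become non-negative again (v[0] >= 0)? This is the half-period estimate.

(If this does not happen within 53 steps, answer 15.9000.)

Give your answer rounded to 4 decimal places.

Step 0: x=[8.9000] v=[0.0000]
Step 1: x=[8.6075] v=[-0.9750]
Step 2: x=[8.0883] v=[-1.7306]
Step 3: x=[7.4593] v=[-2.0968]
Step 4: x=[6.8619] v=[-1.9913]
Step 5: x=[6.4306] v=[-1.4377]
Step 6: x=[6.2624] v=[-0.5607]
Step 7: x=[6.3952] v=[0.4425]
First v>=0 after going negative at step 7, time=2.1000

Answer: 2.1000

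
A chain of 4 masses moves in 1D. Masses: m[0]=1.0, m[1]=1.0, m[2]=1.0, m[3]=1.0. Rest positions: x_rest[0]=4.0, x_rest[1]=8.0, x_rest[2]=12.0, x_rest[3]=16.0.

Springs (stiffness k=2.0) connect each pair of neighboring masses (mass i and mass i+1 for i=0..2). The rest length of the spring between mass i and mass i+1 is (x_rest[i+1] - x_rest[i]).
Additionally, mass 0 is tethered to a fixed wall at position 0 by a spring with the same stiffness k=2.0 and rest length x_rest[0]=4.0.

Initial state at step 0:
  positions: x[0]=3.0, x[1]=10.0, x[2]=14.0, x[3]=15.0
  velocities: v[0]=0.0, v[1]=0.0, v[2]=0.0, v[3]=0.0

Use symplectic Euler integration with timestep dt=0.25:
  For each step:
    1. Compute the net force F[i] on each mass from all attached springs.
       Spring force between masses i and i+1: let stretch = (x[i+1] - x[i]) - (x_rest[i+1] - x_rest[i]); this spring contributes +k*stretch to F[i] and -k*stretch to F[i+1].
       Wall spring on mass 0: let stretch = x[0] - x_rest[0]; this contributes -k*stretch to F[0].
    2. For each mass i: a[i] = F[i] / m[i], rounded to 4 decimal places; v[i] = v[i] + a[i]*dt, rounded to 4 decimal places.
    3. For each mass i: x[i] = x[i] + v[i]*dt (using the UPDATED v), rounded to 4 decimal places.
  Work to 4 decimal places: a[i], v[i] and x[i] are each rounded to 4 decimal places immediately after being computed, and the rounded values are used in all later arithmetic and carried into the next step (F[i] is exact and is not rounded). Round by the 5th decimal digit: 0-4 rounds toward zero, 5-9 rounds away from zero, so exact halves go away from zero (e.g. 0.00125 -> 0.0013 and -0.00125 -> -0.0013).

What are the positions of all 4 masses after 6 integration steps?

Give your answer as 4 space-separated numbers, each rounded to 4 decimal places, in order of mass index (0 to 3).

Answer: 5.4489 7.2231 11.0481 18.0414

Derivation:
Step 0: x=[3.0000 10.0000 14.0000 15.0000] v=[0.0000 0.0000 0.0000 0.0000]
Step 1: x=[3.5000 9.6250 13.6250 15.3750] v=[2.0000 -1.5000 -1.5000 1.5000]
Step 2: x=[4.3281 8.9844 12.9688 16.0313] v=[3.3125 -2.5625 -2.6250 2.6250]
Step 3: x=[5.1973 8.2598 12.1973 16.8048] v=[3.4766 -2.8985 -3.0860 3.0938]
Step 4: x=[5.7996 7.6446 11.5096 17.5023] v=[2.4092 -2.4610 -2.7510 2.7901]
Step 5: x=[5.9076 7.2819 11.0878 17.9508] v=[0.4319 -1.4510 -1.6872 1.7938]
Step 6: x=[5.4489 7.2231 11.0481 18.0414] v=[-1.8348 -0.2352 -0.1587 0.3623]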